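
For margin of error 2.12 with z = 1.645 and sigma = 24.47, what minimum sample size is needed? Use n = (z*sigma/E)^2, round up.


z*sigma/E = 1.645 * 24.47 / 2.12 ≈ 18.987335
(z*sigma/E)^2 ≈ 360.518887
round up: n = 361

361


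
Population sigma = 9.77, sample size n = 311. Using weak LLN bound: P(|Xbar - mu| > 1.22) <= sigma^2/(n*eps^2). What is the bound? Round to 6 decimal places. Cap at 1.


bound = min(1, sigma^2/(n*eps^2))
sigma^2 = 9.77^2 = 95.4529
n*eps^2 = 311 * 1.22^2 = 311 * 1.4884 = 462.8924
sigma^2/(n*eps^2) = 95.4529 / 462.8924 ≈ 0.20620969

0.206210


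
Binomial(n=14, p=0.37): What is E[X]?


E[X] = n*p = 14 * 0.37 = 5.18

5.18


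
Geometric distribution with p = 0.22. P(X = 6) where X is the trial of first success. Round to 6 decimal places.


P = (1-p)^(k-1) * p
(1-p)^(k-1) = 0.78^5 ≈ 0.2887174
P = 0.2887174 * 0.22 ≈ 0.06351784

0.063518


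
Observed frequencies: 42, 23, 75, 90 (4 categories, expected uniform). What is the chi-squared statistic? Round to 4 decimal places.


chi2 = sum((O-E)^2/E), E = total/4
total = 230, E = 230/4 = 57.5
(42 - 57.5)^2 / 57.5 = 240.25 / 57.5 = 961/230 ≈ 4.178261
(23 - 57.5)^2 / 57.5 = 1190.25 / 57.5 = 20.7
(75 - 57.5)^2 / 57.5 = 306.25 / 57.5 = 245/46 ≈ 5.326087
(90 - 57.5)^2 / 57.5 = 1056.25 / 57.5 = 845/46 ≈ 18.369565
chi2 = 5586/115 ≈ 48.573913

48.5739


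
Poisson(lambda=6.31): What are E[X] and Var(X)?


E[X] = Var(X) = lambda = 6.31

6.31, 6.31


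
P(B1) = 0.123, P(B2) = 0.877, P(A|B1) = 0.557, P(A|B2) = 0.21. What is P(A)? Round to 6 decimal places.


P(A) = P(A|B1)*P(B1) + P(A|B2)*P(B2)
P(A|B1)*P(B1) = 0.557 * 0.123 = 0.068511
P(A|B2)*P(B2) = 0.21 * 0.877 = 0.18417
P(A) = 0.068511 + 0.18417 = 0.252681

0.252681


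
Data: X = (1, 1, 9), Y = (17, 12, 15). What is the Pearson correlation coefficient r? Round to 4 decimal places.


r = sum((xi-xbar)(yi-ybar)) / sqrt(sum((xi-xbar)^2) * sum((yi-ybar)^2))
n = 3, xbar = 11/3 ≈ 3.666667, ybar = 44/3 ≈ 14.666667
Sxy = sum((xi-xbar)(yi-ybar)) = 8/3 ≈ 2.666667
Sxx = sum((xi-xbar)^2) = 128/3 ≈ 42.666667
Syy = sum((yi-ybar)^2) = 38/3 ≈ 12.666667
sqrt(Sxx*Syy) ≈ 23.247461
r = Sxy / sqrt(Sxx*Syy) = 2.666667 / 23.247461 ≈ 0.114708

0.1147


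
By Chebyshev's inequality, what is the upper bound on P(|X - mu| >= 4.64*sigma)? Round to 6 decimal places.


P <= 1/k^2
k^2 = 4.64^2 = 21.5296
1/k^2 = 1 / 21.5296 ≈ 0.04644768

0.046448


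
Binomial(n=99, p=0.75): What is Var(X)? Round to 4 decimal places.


Var = n*p*(1-p) = 99 * 0.75 * 0.25 = 18.5625

18.5625


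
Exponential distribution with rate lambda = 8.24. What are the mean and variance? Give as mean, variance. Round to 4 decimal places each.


mean = 1/lam, var = 1/lam^2
mean = 1 / 8.24 = 25/206 ≈ 0.121359
lam^2 = 8.24^2 = 67.8976
var = 1 / 67.8976 ≈ 0.014728

0.1214, 0.0147


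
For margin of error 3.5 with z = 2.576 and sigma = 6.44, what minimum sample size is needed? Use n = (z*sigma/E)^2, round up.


z*sigma/E = 2.576 * 6.44 / 3.5 = 4.73984
(z*sigma/E)^2 ≈ 22.466083
round up: n = 23

23


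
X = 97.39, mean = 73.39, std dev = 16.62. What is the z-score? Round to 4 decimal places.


z = (X - mu) / sigma
X - mu = 97.39 - 73.39 = 24
z = 24 / 16.62 = 400/277 ≈ 1.444043

1.4440


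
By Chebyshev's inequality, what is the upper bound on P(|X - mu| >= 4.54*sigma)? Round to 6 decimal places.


P <= 1/k^2
k^2 = 4.54^2 = 20.6116
1/k^2 = 1 / 20.6116 ≈ 0.04851637

0.048516


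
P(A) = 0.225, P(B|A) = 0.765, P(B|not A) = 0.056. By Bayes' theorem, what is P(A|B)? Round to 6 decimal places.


P(A|B) = P(B|A)*P(A) / P(B), P(B) = P(B|A)*P(A) + P(B|not A)*P(not A)
P(B|A)*P(A) = 0.765 * 0.225 = 0.172125
P(B|not A)*P(not A) = 0.056 * 0.775 = 0.0434
P(B) = 0.172125 + 0.0434 = 0.215525
P(A|B) = 0.172125 / 0.215525 = 6885/8621 ≈ 0.79863125

0.798631


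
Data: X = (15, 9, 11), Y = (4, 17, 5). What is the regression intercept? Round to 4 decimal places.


a = ybar - b*xbar, where b = sum((xi-xbar)(yi-ybar)) / sum((xi-xbar)^2)
n = 3, xbar = 35/3 ≈ 11.666667, ybar = 26/3 ≈ 8.666667
Sxy = sum((xi-xbar)(yi-ybar)) = -106/3 ≈ -35.333333
Sxx = sum((xi-xbar)^2) = 56/3 ≈ 18.666667
b = Sxy / Sxx = -53/28 ≈ -1.892857
a = 8.666667 - (-1.892857) * 11.666667 = 30.75

30.7500


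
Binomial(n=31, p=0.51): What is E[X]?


E[X] = n*p = 31 * 0.51 = 15.81

15.81


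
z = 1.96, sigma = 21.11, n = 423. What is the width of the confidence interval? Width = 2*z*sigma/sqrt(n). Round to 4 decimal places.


width = 2*z*sigma/sqrt(n)
2*z*sigma = 2 * 1.96 * 21.11 = 82.7512
sqrt(423) ≈ 20.566964
width = 82.7512 / 20.566964 ≈ 4.023501

4.0235


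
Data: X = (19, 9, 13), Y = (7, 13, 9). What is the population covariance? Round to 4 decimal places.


Cov = (1/n)*sum((xi-xbar)(yi-ybar))
n = 3, xbar = 41/3 ≈ 13.666667, ybar = 29/3 ≈ 9.666667
sum((xi-xbar)(yi-ybar)) = -88/3 ≈ -29.333333
Cov = -29.333333 / 3 = -88/9 ≈ -9.777778

-9.7778


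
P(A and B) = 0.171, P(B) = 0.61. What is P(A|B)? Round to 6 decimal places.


P(A|B) = P(A and B) / P(B) = 0.171 / 0.61 = 171/610 ≈ 0.28032787

0.280328


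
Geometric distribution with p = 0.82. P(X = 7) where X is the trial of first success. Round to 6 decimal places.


P = (1-p)^(k-1) * p
(1-p)^(k-1) = 0.18^6 ≈ 0.00003401222
P = 0.00003401222 * 0.82 ≈ 0.00002789002

0.000028


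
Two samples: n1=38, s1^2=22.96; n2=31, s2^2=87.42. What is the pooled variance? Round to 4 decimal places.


sp^2 = ((n1-1)*s1^2 + (n2-1)*s2^2)/(n1+n2-2)
(n1-1)*s1^2 = 37 * 22.96 = 849.52
(n2-1)*s2^2 = 30 * 87.42 = 2622.6
numerator = 849.52 + 2622.6 = 3472.12
n1+n2-2 = 67
sp^2 = 3472.12 / 67 = 86803/1675 ≈ 51.822687

51.8227


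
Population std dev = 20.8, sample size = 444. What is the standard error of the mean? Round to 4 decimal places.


SE = sigma / sqrt(n)
sqrt(444) ≈ 21.071308
SE = 20.8 / 21.071308 ≈ 0.987124

0.9871


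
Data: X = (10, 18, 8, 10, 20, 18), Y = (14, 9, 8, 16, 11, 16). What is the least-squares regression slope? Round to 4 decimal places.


b = sum((xi-xbar)(yi-ybar)) / sum((xi-xbar)^2)
n = 6, xbar = 84/6 = 14, ybar = 74/6 = 37/3 ≈ 12.333333
Sxy = sum((xi-xbar)(yi-ybar)) = -2
Sxx = sum((xi-xbar)^2) = 136
b = Sxy / Sxx = -1/68 ≈ -0.014706

-0.0147


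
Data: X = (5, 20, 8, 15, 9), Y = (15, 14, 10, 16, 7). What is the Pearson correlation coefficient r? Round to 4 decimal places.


r = sum((xi-xbar)(yi-ybar)) / sqrt(sum((xi-xbar)^2) * sum((yi-ybar)^2))
n = 5, xbar = 57/5 = 11.4, ybar = 62/5 = 12.4
Sxy = sum((xi-xbar)(yi-ybar)) = 31.2
Sxx = sum((xi-xbar)^2) = 145.2
Syy = sum((yi-ybar)^2) = 57.2
sqrt(Sxx*Syy) ≈ 91.134187
r = Sxy / sqrt(Sxx*Syy) = 31.2 / 91.134187 ≈ 0.342352

0.3424


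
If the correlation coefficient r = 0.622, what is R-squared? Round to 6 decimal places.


R^2 = r^2 = (0.622)^2 = 0.386884

0.386884


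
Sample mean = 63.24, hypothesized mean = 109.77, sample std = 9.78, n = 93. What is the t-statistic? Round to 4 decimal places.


t = (xbar - mu0) / (s/sqrt(n))
xbar - mu0 = 63.24 - 109.77 = -46.53
sqrt(93) ≈ 9.64365076
s/sqrt(n) = 9.78 / 9.64365076 ≈ 1.01413876
t = -46.53 / 1.01413876 ≈ -45.881295

-45.8813


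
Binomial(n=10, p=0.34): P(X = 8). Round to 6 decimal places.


P = C(n,k) * p^k * (1-p)^(n-k)
C(10,8) = 45
p^k = 0.34^8 ≈ 0.0001785794
(1-p)^(n-k) = 0.66^2 = 0.4356
P = 45 * 0.0001785794 * 0.4356 ≈ 0.003501

0.003501


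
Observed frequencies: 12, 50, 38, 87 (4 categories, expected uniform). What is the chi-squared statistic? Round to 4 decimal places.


chi2 = sum((O-E)^2/E), E = total/4
total = 187, E = 187/4 = 46.75
(12 - 46.75)^2 / 46.75 = 1207.5625 / 46.75 = 19321/748 ≈ 25.830214
(50 - 46.75)^2 / 46.75 = 10.5625 / 46.75 = 169/748 ≈ 0.225936
(38 - 46.75)^2 / 46.75 = 76.5625 / 46.75 = 1225/748 ≈ 1.637701
(87 - 46.75)^2 / 46.75 = 1620.0625 / 46.75 = 25921/748 ≈ 34.653743
chi2 = 11659/187 ≈ 62.347594

62.3476


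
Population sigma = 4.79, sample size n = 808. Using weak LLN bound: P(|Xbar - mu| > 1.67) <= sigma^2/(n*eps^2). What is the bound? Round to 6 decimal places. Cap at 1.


bound = min(1, sigma^2/(n*eps^2))
sigma^2 = 4.79^2 = 22.9441
n*eps^2 = 808 * 1.67^2 = 808 * 2.7889 = 2253.4312
sigma^2/(n*eps^2) = 22.9441 / 2253.4312 ≈ 0.01018185

0.010182


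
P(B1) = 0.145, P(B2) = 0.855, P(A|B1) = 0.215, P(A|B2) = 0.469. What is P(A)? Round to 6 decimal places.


P(A) = P(A|B1)*P(B1) + P(A|B2)*P(B2)
P(A|B1)*P(B1) = 0.215 * 0.145 = 0.031175
P(A|B2)*P(B2) = 0.469 * 0.855 = 0.400995
P(A) = 0.031175 + 0.400995 = 0.43217

0.432170


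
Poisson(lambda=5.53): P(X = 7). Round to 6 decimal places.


P = e^(-lam) * lam^k / k!
e^(-5.53) ≈ 0.003965989
lam^k = 5.53^7 ≈ 158152.448182
k! = 7! = 5040
P = 0.003965989 * 158152.448182 / 5040 ≈ 0.124451

0.124451


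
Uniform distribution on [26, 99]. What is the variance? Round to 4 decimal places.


Var = (b-a)^2 / 12
(b-a)^2 = (99 - 26)^2 = 5329
Var = 5329/12 ≈ 444.083333

444.0833


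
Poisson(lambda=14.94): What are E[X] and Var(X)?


E[X] = Var(X) = lambda = 14.94

14.94, 14.94


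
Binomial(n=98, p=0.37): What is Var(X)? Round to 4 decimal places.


Var = n*p*(1-p) = 98 * 0.37 * 0.63 = 22.8438

22.8438


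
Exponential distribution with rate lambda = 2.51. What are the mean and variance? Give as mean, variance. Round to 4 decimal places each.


mean = 1/lam, var = 1/lam^2
mean = 1 / 2.51 = 100/251 ≈ 0.398406
lam^2 = 2.51^2 = 6.3001
var = 1 / 6.3001 ≈ 0.158728

0.3984, 0.1587


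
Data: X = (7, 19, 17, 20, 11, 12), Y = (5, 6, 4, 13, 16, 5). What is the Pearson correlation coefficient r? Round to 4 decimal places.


r = sum((xi-xbar)(yi-ybar)) / sqrt(sum((xi-xbar)^2) * sum((yi-ybar)^2))
n = 6, xbar = 86/6 = 43/3 ≈ 14.333333, ybar = 49/6 ≈ 8.166667
Sxy = sum((xi-xbar)(yi-ybar)) = 32/3 ≈ 10.666667
Sxx = sum((xi-xbar)^2) = 394/3 ≈ 131.333333
Syy = sum((yi-ybar)^2) = 761/6 ≈ 126.833333
sqrt(Sxx*Syy) ≈ 129.063722
r = Sxy / sqrt(Sxx*Syy) = 10.666667 / 129.063722 ≈ 0.082647

0.0826


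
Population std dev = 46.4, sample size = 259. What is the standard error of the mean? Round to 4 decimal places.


SE = sigma / sqrt(n)
sqrt(259) ≈ 16.093477
SE = 46.4 / 16.093477 ≈ 2.883156

2.8832


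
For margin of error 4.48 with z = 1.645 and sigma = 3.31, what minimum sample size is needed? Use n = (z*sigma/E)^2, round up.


z*sigma/E = 1.645 * 3.31 / 4.48 ≈ 1.215391
(z*sigma/E)^2 ≈ 1.477174
round up: n = 2

2


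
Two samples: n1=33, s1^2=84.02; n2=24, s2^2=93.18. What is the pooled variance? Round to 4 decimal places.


sp^2 = ((n1-1)*s1^2 + (n2-1)*s2^2)/(n1+n2-2)
(n1-1)*s1^2 = 32 * 84.02 = 2688.64
(n2-1)*s2^2 = 23 * 93.18 = 2143.14
numerator = 2688.64 + 2143.14 = 4831.78
n1+n2-2 = 55
sp^2 = 4831.78 / 55 = 241589/2750 ≈ 87.850545

87.8505


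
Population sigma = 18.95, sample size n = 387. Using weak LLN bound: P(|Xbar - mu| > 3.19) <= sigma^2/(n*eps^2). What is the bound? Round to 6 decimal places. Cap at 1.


bound = min(1, sigma^2/(n*eps^2))
sigma^2 = 18.95^2 = 359.1025
n*eps^2 = 387 * 3.19^2 = 387 * 10.1761 = 3938.1507
sigma^2/(n*eps^2) = 359.1025 / 3938.1507 ≈ 0.09118557

0.091186


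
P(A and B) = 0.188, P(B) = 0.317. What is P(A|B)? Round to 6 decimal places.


P(A|B) = P(A and B) / P(B) = 0.188 / 0.317 = 188/317 ≈ 0.59305994

0.593060


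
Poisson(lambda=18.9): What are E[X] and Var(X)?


E[X] = Var(X) = lambda = 18.9

18.9, 18.9


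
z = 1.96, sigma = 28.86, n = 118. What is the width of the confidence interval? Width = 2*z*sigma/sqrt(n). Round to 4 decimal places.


width = 2*z*sigma/sqrt(n)
2*z*sigma = 2 * 1.96 * 28.86 = 113.1312
sqrt(118) ≈ 10.862780
width = 113.1312 / 10.862780 ≈ 10.414571

10.4146


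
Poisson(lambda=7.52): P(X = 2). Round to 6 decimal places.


P = e^(-lam) * lam^k / k!
e^(-7.52) ≈ 0.0005421326
lam^k = 7.52^2 = 56.5504
k! = 2! = 2
P = 0.0005421326 * 56.5504 / 2 ≈ 0.015329

0.015329


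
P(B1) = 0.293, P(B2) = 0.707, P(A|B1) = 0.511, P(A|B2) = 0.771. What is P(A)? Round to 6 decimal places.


P(A) = P(A|B1)*P(B1) + P(A|B2)*P(B2)
P(A|B1)*P(B1) = 0.511 * 0.293 = 0.149723
P(A|B2)*P(B2) = 0.771 * 0.707 = 0.545097
P(A) = 0.149723 + 0.545097 = 0.69482

0.694820


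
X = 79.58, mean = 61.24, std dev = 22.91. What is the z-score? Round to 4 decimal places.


z = (X - mu) / sigma
X - mu = 79.58 - 61.24 = 18.34
z = 18.34 / 22.91 = 1834/2291 ≈ 0.800524

0.8005


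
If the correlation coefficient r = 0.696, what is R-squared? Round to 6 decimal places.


R^2 = r^2 = (0.696)^2 = 0.484416

0.484416


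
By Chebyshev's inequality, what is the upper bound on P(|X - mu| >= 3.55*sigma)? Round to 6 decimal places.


P <= 1/k^2
k^2 = 3.55^2 = 12.6025
1/k^2 = 1 / 12.6025 = 400/5041 ≈ 0.07934934

0.079349


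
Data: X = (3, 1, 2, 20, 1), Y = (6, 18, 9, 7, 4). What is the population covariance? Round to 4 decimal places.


Cov = (1/n)*sum((xi-xbar)(yi-ybar))
n = 5, xbar = 27/5 = 5.4, ybar = 44/5 = 8.8
sum((xi-xbar)(yi-ybar)) = -39.6
Cov = -39.6 / 5 = -7.92

-7.9200


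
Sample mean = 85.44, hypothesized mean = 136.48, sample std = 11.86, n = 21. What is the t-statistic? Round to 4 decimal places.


t = (xbar - mu0) / (s/sqrt(n))
xbar - mu0 = 85.44 - 136.48 = -51.04
sqrt(21) ≈ 4.58257569
s/sqrt(n) = 11.86 / 4.58257569 ≈ 2.58806418
t = -51.04 / 2.58806418 ≈ -19.721304

-19.7213


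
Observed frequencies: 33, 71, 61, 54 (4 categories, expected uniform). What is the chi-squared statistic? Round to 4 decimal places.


chi2 = sum((O-E)^2/E), E = total/4
total = 219, E = 219/4 = 54.75
(33 - 54.75)^2 / 54.75 = 473.0625 / 54.75 = 2523/292 ≈ 8.640411
(71 - 54.75)^2 / 54.75 = 264.0625 / 54.75 = 4225/876 ≈ 4.823059
(61 - 54.75)^2 / 54.75 = 39.0625 / 54.75 = 625/876 ≈ 0.713470
(54 - 54.75)^2 / 54.75 = 0.5625 / 54.75 = 3/292 ≈ 0.010274
chi2 = 3107/219 ≈ 14.187215

14.1872


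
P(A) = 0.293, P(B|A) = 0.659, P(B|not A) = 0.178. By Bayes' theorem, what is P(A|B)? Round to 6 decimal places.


P(A|B) = P(B|A)*P(A) / P(B), P(B) = P(B|A)*P(A) + P(B|not A)*P(not A)
P(B|A)*P(A) = 0.659 * 0.293 = 0.193087
P(B|not A)*P(not A) = 0.178 * 0.707 = 0.125846
P(B) = 0.193087 + 0.125846 = 0.318933
P(A|B) = 0.193087 / 0.318933 ≈ 0.60541556

0.605416


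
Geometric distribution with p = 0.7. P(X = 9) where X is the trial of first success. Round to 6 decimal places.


P = (1-p)^(k-1) * p
(1-p)^(k-1) = 0.3^8 = 0.00006561
P = 0.00006561 * 0.7 = 0.000045927

0.000046


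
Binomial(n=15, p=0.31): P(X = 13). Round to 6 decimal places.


P = C(n,k) * p^k * (1-p)^(n-k)
C(15,13) = 105
p^k = 0.31^13 ≈ 0.0000002441755
(1-p)^(n-k) = 0.69^2 = 0.4761
P = 105 * 0.0000002441755 * 0.4761 ≈ 0.000012

0.000012


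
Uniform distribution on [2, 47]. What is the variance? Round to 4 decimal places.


Var = (b-a)^2 / 12
(b-a)^2 = (47 - 2)^2 = 2025
Var = 2025/12 = 168.75

168.7500


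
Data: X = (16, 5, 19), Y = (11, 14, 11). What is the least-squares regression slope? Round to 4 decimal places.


b = sum((xi-xbar)(yi-ybar)) / sum((xi-xbar)^2)
n = 3, xbar = 40/3 ≈ 13.333333, ybar = 36/3 = 12
Sxy = sum((xi-xbar)(yi-ybar)) = -25
Sxx = sum((xi-xbar)^2) = 326/3 ≈ 108.666667
b = Sxy / Sxx = -75/326 ≈ -0.230061

-0.2301


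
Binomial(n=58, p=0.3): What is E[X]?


E[X] = n*p = 58 * 0.3 = 17.4

17.4


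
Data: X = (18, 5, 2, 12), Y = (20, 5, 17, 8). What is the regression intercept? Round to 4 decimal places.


a = ybar - b*xbar, where b = sum((xi-xbar)(yi-ybar)) / sum((xi-xbar)^2)
n = 4, xbar = 37/4 = 9.25, ybar = 50/4 = 12.5
Sxy = sum((xi-xbar)(yi-ybar)) = 52.5
Sxx = sum((xi-xbar)^2) = 154.75
b = Sxy / Sxx = 210/619 ≈ 0.339257
a = 12.5 - 0.339257 * 9.25 = 5795/619 ≈ 9.361874

9.3619


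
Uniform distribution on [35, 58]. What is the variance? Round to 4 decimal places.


Var = (b-a)^2 / 12
(b-a)^2 = (58 - 35)^2 = 529
Var = 529/12 ≈ 44.083333

44.0833


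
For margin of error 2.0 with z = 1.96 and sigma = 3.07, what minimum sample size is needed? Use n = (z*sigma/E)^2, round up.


z*sigma/E = 1.96 * 3.07 / 2.0 = 3.0086
(z*sigma/E)^2 ≈ 9.051674
round up: n = 10

10


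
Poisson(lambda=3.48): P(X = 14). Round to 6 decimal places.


P = e^(-lam) * lam^k / k!
e^(-3.48) ≈ 0.03080741
lam^k = 3.48^14 ≈ 38204050.921099
k! = 14! = 87178291200
P = 0.03080741 * 38204050.921099 / 87178291200 ≈ 0.000014

0.000014


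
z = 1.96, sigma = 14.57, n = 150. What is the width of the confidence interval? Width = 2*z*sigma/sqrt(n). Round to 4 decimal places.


width = 2*z*sigma/sqrt(n)
2*z*sigma = 2 * 1.96 * 14.57 = 57.1144
sqrt(150) ≈ 12.247449
width = 57.1144 / 12.247449 ≈ 4.663371

4.6634


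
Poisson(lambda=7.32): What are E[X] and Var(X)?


E[X] = Var(X) = lambda = 7.32

7.32, 7.32


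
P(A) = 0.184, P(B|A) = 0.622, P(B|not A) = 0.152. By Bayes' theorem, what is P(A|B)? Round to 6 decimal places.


P(A|B) = P(B|A)*P(A) / P(B), P(B) = P(B|A)*P(A) + P(B|not A)*P(not A)
P(B|A)*P(A) = 0.622 * 0.184 = 0.114448
P(B|not A)*P(not A) = 0.152 * 0.816 = 0.124032
P(B) = 0.114448 + 0.124032 = 0.23848
P(A|B) = 0.114448 / 0.23848 ≈ 0.47990607

0.479906


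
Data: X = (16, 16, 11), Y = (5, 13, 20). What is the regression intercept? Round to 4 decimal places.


a = ybar - b*xbar, where b = sum((xi-xbar)(yi-ybar)) / sum((xi-xbar)^2)
n = 3, xbar = 43/3 ≈ 14.333333, ybar = 38/3 ≈ 12.666667
Sxy = sum((xi-xbar)(yi-ybar)) = -110/3 ≈ -36.666667
Sxx = sum((xi-xbar)^2) = 50/3 ≈ 16.666667
b = Sxy / Sxx = -2.2
a = 12.666667 - (-2.2) * 14.333333 = 44.2

44.2000


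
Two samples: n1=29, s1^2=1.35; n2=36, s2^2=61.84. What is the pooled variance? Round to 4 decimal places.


sp^2 = ((n1-1)*s1^2 + (n2-1)*s2^2)/(n1+n2-2)
(n1-1)*s1^2 = 28 * 1.35 = 37.8
(n2-1)*s2^2 = 35 * 61.84 = 2164.4
numerator = 37.8 + 2164.4 = 2202.2
n1+n2-2 = 63
sp^2 = 2202.2 / 63 = 1573/45 ≈ 34.955556

34.9556


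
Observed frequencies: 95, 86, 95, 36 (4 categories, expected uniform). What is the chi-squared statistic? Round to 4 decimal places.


chi2 = sum((O-E)^2/E), E = total/4
total = 312, E = 312/4 = 78
(95 - 78)^2 / 78 = 289 / 78 = 289/78 ≈ 3.705128
(86 - 78)^2 / 78 = 64 / 78 = 32/39 ≈ 0.820513
(95 - 78)^2 / 78 = 289 / 78 = 289/78 ≈ 3.705128
(36 - 78)^2 / 78 = 1764 / 78 = 294/13 ≈ 22.615385
chi2 = 401/13 ≈ 30.846154

30.8462


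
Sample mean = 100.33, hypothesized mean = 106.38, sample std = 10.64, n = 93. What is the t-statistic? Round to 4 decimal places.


t = (xbar - mu0) / (s/sqrt(n))
xbar - mu0 = 100.33 - 106.38 = -6.05
sqrt(93) ≈ 9.64365076
s/sqrt(n) = 10.64 / 9.64365076 ≈ 1.10331660
t = -6.05 / 1.10331660 ≈ -5.483467

-5.4835


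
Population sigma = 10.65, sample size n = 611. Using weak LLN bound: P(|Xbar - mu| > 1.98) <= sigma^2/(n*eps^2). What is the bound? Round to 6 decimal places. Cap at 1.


bound = min(1, sigma^2/(n*eps^2))
sigma^2 = 10.65^2 = 113.4225
n*eps^2 = 611 * 1.98^2 = 611 * 3.9204 = 2395.3644
sigma^2/(n*eps^2) = 113.4225 / 2395.3644 ≈ 0.04735083

0.047351


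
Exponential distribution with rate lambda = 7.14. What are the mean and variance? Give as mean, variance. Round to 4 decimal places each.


mean = 1/lam, var = 1/lam^2
mean = 1 / 7.14 = 50/357 ≈ 0.140056
lam^2 = 7.14^2 = 50.9796
var = 1 / 50.9796 ≈ 0.019616

0.1401, 0.0196


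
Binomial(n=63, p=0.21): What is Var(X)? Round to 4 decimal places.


Var = n*p*(1-p) = 63 * 0.21 * 0.79 = 10.4517

10.4517


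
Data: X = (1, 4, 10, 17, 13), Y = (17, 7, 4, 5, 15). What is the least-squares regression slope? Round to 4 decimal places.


b = sum((xi-xbar)(yi-ybar)) / sum((xi-xbar)^2)
n = 5, xbar = 45/5 = 9, ybar = 48/5 = 9.6
Sxy = sum((xi-xbar)(yi-ybar)) = -67
Sxx = sum((xi-xbar)^2) = 170
b = Sxy / Sxx = -67/170 ≈ -0.394118

-0.3941


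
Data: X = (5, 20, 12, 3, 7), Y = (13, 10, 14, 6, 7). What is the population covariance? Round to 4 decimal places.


Cov = (1/n)*sum((xi-xbar)(yi-ybar))
n = 5, xbar = 47/5 = 9.4, ybar = 50/5 = 10
sum((xi-xbar)(yi-ybar)) = 30
Cov = 30 / 5 = 6

6.0000


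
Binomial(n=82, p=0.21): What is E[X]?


E[X] = n*p = 82 * 0.21 = 17.22

17.22


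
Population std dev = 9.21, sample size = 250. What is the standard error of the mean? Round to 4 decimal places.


SE = sigma / sqrt(n)
sqrt(250) ≈ 15.811388
SE = 9.21 / 15.811388 ≈ 0.582492

0.5825


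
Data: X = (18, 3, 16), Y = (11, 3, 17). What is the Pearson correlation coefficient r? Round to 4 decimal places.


r = sum((xi-xbar)(yi-ybar)) / sqrt(sum((xi-xbar)^2) * sum((yi-ybar)^2))
n = 3, xbar = 37/3 ≈ 12.333333, ybar = 31/3 ≈ 10.333333
Sxy = sum((xi-xbar)(yi-ybar)) = 290/3 ≈ 96.666667
Sxx = sum((xi-xbar)^2) = 398/3 ≈ 132.666667
Syy = sum((yi-ybar)^2) = 296/3 ≈ 98.666667
sqrt(Sxx*Syy) ≈ 114.410567
r = Sxy / sqrt(Sxx*Syy) = 96.666667 / 114.410567 ≈ 0.844910

0.8449


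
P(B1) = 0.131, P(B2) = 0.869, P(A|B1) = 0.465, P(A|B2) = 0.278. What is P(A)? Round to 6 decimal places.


P(A) = P(A|B1)*P(B1) + P(A|B2)*P(B2)
P(A|B1)*P(B1) = 0.465 * 0.131 = 0.060915
P(A|B2)*P(B2) = 0.278 * 0.869 = 0.241582
P(A) = 0.060915 + 0.241582 = 0.302497

0.302497


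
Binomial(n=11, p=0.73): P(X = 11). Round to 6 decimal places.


P = C(n,k) * p^k * (1-p)^(n-k)
C(11,11) = 1
p^k = 0.73^11 ≈ 0.03137267
(1-p)^(n-k) = 0.27^0 = 1
P = 1 * 0.03137267 * 1 ≈ 0.031373

0.031373


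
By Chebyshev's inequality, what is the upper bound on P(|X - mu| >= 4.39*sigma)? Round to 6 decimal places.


P <= 1/k^2
k^2 = 4.39^2 = 19.2721
1/k^2 = 1 / 19.2721 ≈ 0.05188848

0.051888


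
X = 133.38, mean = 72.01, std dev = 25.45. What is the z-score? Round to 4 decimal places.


z = (X - mu) / sigma
X - mu = 133.38 - 72.01 = 61.37
z = 61.37 / 25.45 = 6137/2545 ≈ 2.411395

2.4114


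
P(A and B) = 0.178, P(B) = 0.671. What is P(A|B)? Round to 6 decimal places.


P(A|B) = P(A and B) / P(B) = 0.178 / 0.671 = 178/671 ≈ 0.26527571

0.265276


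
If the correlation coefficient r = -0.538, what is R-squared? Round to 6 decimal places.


R^2 = r^2 = (-0.538)^2 = 0.289444

0.289444


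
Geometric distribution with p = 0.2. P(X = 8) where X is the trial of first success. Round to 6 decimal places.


P = (1-p)^(k-1) * p
(1-p)^(k-1) = 0.8^7 = 0.2097152
P = 0.2097152 * 0.2 = 0.04194304

0.041943


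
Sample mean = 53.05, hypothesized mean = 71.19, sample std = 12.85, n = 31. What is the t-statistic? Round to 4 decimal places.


t = (xbar - mu0) / (s/sqrt(n))
xbar - mu0 = 53.05 - 71.19 = -18.14
sqrt(31) ≈ 5.56776436
s/sqrt(n) = 12.85 / 5.56776436 ≈ 2.30792813
t = -18.14 / 2.30792813 ≈ -7.859863

-7.8599


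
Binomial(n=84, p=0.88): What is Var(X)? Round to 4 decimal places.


Var = n*p*(1-p) = 84 * 0.88 * 0.12 = 8.8704

8.8704


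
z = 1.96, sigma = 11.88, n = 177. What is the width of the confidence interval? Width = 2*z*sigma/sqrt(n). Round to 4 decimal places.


width = 2*z*sigma/sqrt(n)
2*z*sigma = 2 * 1.96 * 11.88 = 46.5696
sqrt(177) ≈ 13.304135
width = 46.5696 / 13.304135 ≈ 3.500385

3.5004


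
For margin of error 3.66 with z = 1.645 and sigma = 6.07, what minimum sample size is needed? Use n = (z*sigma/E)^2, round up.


z*sigma/E = 1.645 * 6.07 / 3.66 ≈ 2.728183
(z*sigma/E)^2 ≈ 7.442983
round up: n = 8

8


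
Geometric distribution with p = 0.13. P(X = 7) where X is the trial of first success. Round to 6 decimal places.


P = (1-p)^(k-1) * p
(1-p)^(k-1) = 0.87^6 ≈ 0.4336262
P = 0.4336262 * 0.13 ≈ 0.05637141

0.056371


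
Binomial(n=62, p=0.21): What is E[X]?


E[X] = n*p = 62 * 0.21 = 13.02

13.02


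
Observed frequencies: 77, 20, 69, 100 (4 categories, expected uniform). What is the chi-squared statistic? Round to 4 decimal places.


chi2 = sum((O-E)^2/E), E = total/4
total = 266, E = 266/4 = 66.5
(77 - 66.5)^2 / 66.5 = 110.25 / 66.5 = 63/38 ≈ 1.657895
(20 - 66.5)^2 / 66.5 = 2162.25 / 66.5 = 8649/266 ≈ 32.515038
(69 - 66.5)^2 / 66.5 = 6.25 / 66.5 = 25/266 ≈ 0.093985
(100 - 66.5)^2 / 66.5 = 1122.25 / 66.5 = 4489/266 ≈ 16.875940
chi2 = 358/7 ≈ 51.142857

51.1429


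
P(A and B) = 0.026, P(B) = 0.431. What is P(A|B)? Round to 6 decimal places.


P(A|B) = P(A and B) / P(B) = 0.026 / 0.431 = 26/431 ≈ 0.06032483

0.060325


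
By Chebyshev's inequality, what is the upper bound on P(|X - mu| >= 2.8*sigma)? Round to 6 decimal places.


P <= 1/k^2
k^2 = 2.8^2 = 7.84
1/k^2 = 1 / 7.84 = 25/196 ≈ 0.12755102

0.127551


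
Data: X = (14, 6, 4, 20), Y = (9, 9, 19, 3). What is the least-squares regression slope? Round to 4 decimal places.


b = sum((xi-xbar)(yi-ybar)) / sum((xi-xbar)^2)
n = 4, xbar = 44/4 = 11, ybar = 40/4 = 10
Sxy = sum((xi-xbar)(yi-ybar)) = -124
Sxx = sum((xi-xbar)^2) = 164
b = Sxy / Sxx = -31/41 ≈ -0.756098

-0.7561


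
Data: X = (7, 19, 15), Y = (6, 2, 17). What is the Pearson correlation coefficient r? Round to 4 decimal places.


r = sum((xi-xbar)(yi-ybar)) / sqrt(sum((xi-xbar)^2) * sum((yi-ybar)^2))
n = 3, xbar = 41/3 ≈ 13.666667, ybar = 25/3 ≈ 8.333333
Sxy = sum((xi-xbar)(yi-ybar)) = -20/3 ≈ -6.666667
Sxx = sum((xi-xbar)^2) = 224/3 ≈ 74.666667
Syy = sum((yi-ybar)^2) = 362/3 ≈ 120.666667
sqrt(Sxx*Syy) ≈ 94.919849
r = Sxy / sqrt(Sxx*Syy) = -6.666667 / 94.919849 ≈ -0.070235

-0.0702


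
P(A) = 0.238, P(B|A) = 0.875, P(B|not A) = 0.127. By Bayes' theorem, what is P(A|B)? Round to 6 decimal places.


P(A|B) = P(B|A)*P(A) / P(B), P(B) = P(B|A)*P(A) + P(B|not A)*P(not A)
P(B|A)*P(A) = 0.875 * 0.238 = 0.20825
P(B|not A)*P(not A) = 0.127 * 0.762 = 0.096774
P(B) = 0.20825 + 0.096774 = 0.305024
P(A|B) = 0.20825 / 0.305024 ≈ 0.68273316

0.682733


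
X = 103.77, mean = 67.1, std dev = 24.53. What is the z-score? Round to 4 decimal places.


z = (X - mu) / sigma
X - mu = 103.77 - 67.1 = 36.67
z = 36.67 / 24.53 = 3667/2453 ≈ 1.494904

1.4949


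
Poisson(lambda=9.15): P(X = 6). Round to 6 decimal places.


P = e^(-lam) * lam^k / k!
e^(-9.15) ≈ 0.0001062198
lam^k = 9.15^6 ≈ 586849.264206
k! = 6! = 720
P = 0.0001062198 * 586849.264206 / 720 ≈ 0.086576

0.086576


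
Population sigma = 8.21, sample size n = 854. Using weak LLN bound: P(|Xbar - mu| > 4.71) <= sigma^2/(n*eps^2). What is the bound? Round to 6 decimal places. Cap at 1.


bound = min(1, sigma^2/(n*eps^2))
sigma^2 = 8.21^2 = 67.4041
n*eps^2 = 854 * 4.71^2 = 854 * 22.1841 = 18945.2214
sigma^2/(n*eps^2) = 67.4041 / 18945.2214 ≈ 0.00355784

0.003558


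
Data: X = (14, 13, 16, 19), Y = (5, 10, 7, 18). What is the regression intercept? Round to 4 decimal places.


a = ybar - b*xbar, where b = sum((xi-xbar)(yi-ybar)) / sum((xi-xbar)^2)
n = 4, xbar = 62/4 = 15.5, ybar = 40/4 = 10
Sxy = sum((xi-xbar)(yi-ybar)) = 34
Sxx = sum((xi-xbar)^2) = 21
b = Sxy / Sxx = 34/21 ≈ 1.619048
a = 10 - 1.619048 * 15.5 = -317/21 ≈ -15.095238

-15.0952


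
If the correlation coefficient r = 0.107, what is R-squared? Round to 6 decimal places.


R^2 = r^2 = (0.107)^2 = 0.011449

0.011449


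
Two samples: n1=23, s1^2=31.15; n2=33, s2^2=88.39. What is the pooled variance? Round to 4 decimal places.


sp^2 = ((n1-1)*s1^2 + (n2-1)*s2^2)/(n1+n2-2)
(n1-1)*s1^2 = 22 * 31.15 = 685.3
(n2-1)*s2^2 = 32 * 88.39 = 2828.48
numerator = 685.3 + 2828.48 = 3513.78
n1+n2-2 = 54
sp^2 = 3513.78 / 54 = 65.07

65.0700


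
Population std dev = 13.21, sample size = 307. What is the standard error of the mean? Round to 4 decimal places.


SE = sigma / sqrt(n)
sqrt(307) ≈ 17.521415
SE = 13.21 / 17.521415 ≈ 0.753935

0.7539


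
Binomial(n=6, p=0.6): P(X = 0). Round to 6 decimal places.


P = C(n,k) * p^k * (1-p)^(n-k)
C(6,0) = 1
p^k = 0.6^0 = 1
(1-p)^(n-k) = 0.4^6 = 0.004096
P = 1 * 1 * 0.004096 = 0.004096

0.004096


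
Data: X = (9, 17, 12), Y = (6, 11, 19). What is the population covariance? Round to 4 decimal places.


Cov = (1/n)*sum((xi-xbar)(yi-ybar))
n = 3, xbar = 38/3 ≈ 12.666667, ybar = 36/3 = 12
sum((xi-xbar)(yi-ybar)) = 13
Cov = 13 / 3 = 13/3 ≈ 4.333333

4.3333


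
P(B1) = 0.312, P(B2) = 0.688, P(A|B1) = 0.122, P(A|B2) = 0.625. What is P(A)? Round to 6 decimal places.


P(A) = P(A|B1)*P(B1) + P(A|B2)*P(B2)
P(A|B1)*P(B1) = 0.122 * 0.312 = 0.038064
P(A|B2)*P(B2) = 0.625 * 0.688 = 0.43
P(A) = 0.038064 + 0.43 = 0.468064

0.468064


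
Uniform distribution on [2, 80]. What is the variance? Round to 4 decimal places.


Var = (b-a)^2 / 12
(b-a)^2 = (80 - 2)^2 = 6084
Var = 6084/12 = 507

507.0000


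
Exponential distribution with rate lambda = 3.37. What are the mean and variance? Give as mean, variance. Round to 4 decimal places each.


mean = 1/lam, var = 1/lam^2
mean = 1 / 3.37 = 100/337 ≈ 0.296736
lam^2 = 3.37^2 = 11.3569
var = 1 / 11.3569 ≈ 0.088052

0.2967, 0.0881


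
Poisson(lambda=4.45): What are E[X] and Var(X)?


E[X] = Var(X) = lambda = 4.45

4.45, 4.45


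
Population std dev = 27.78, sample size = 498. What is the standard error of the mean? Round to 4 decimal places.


SE = sigma / sqrt(n)
sqrt(498) ≈ 22.315914
SE = 27.78 / 22.315914 ≈ 1.244852

1.2449


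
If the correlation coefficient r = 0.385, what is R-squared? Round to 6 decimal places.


R^2 = r^2 = (0.385)^2 = 0.148225

0.148225


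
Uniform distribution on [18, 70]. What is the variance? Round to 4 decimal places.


Var = (b-a)^2 / 12
(b-a)^2 = (70 - 18)^2 = 2704
Var = 2704/12 ≈ 225.333333

225.3333


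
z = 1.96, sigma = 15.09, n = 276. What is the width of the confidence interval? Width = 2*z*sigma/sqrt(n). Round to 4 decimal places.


width = 2*z*sigma/sqrt(n)
2*z*sigma = 2 * 1.96 * 15.09 = 59.1528
sqrt(276) ≈ 16.613248
width = 59.1528 / 16.613248 ≈ 3.560580

3.5606


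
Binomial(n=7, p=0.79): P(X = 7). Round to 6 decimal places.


P = C(n,k) * p^k * (1-p)^(n-k)
C(7,7) = 1
p^k = 0.79^7 ≈ 0.1920391
(1-p)^(n-k) = 0.21^0 = 1
P = 1 * 0.1920391 * 1 ≈ 0.192039

0.192039


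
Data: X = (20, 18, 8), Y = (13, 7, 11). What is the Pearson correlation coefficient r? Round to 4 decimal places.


r = sum((xi-xbar)(yi-ybar)) / sqrt(sum((xi-xbar)^2) * sum((yi-ybar)^2))
n = 3, xbar = 46/3 ≈ 15.333333, ybar = 31/3 ≈ 10.333333
Sxy = sum((xi-xbar)(yi-ybar)) = -4/3 ≈ -1.333333
Sxx = sum((xi-xbar)^2) = 248/3 ≈ 82.666667
Syy = sum((yi-ybar)^2) = 56/3 ≈ 18.666667
sqrt(Sxx*Syy) ≈ 39.282453
r = Sxy / sqrt(Sxx*Syy) = -1.333333 / 39.282453 ≈ -0.033942

-0.0339


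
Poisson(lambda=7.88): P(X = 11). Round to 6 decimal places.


P = e^(-lam) * lam^k / k!
e^(-7.88) ≈ 0.0003782331
lam^k = 7.88^11 ≈ 7274252841.770913
k! = 11! = 39916800
P = 0.0003782331 * 7274252841.770913 / 39916800 ≈ 0.068927

0.068927


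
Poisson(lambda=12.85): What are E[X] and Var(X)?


E[X] = Var(X) = lambda = 12.85

12.85, 12.85


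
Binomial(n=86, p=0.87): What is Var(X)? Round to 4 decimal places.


Var = n*p*(1-p) = 86 * 0.87 * 0.13 = 9.7266

9.7266


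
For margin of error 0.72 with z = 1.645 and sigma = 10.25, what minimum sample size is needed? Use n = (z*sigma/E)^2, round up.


z*sigma/E = 1.645 * 10.25 / 0.72 = 13489/576 ≈ 23.418403
(z*sigma/E)^2 ≈ 548.421589
round up: n = 549

549


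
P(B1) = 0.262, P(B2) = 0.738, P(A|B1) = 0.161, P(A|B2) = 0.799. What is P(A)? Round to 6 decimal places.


P(A) = P(A|B1)*P(B1) + P(A|B2)*P(B2)
P(A|B1)*P(B1) = 0.161 * 0.262 = 0.042182
P(A|B2)*P(B2) = 0.799 * 0.738 = 0.589662
P(A) = 0.042182 + 0.589662 = 0.631844

0.631844


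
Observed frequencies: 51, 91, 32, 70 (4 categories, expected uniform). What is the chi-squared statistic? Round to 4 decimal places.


chi2 = sum((O-E)^2/E), E = total/4
total = 244, E = 244/4 = 61
(51 - 61)^2 / 61 = 100 / 61 = 100/61 ≈ 1.639344
(91 - 61)^2 / 61 = 900 / 61 = 900/61 ≈ 14.754098
(32 - 61)^2 / 61 = 841 / 61 = 841/61 ≈ 13.786885
(70 - 61)^2 / 61 = 81 / 61 = 81/61 ≈ 1.327869
chi2 = 1922/61 ≈ 31.508197

31.5082


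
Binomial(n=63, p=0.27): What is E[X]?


E[X] = n*p = 63 * 0.27 = 17.01

17.01


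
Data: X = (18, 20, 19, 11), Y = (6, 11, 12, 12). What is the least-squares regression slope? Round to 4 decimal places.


b = sum((xi-xbar)(yi-ybar)) / sum((xi-xbar)^2)
n = 4, xbar = 68/4 = 17, ybar = 41/4 = 10.25
Sxy = sum((xi-xbar)(yi-ybar)) = -9
Sxx = sum((xi-xbar)^2) = 50
b = Sxy / Sxx = -0.18

-0.1800


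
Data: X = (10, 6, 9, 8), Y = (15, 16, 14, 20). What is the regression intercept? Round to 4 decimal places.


a = ybar - b*xbar, where b = sum((xi-xbar)(yi-ybar)) / sum((xi-xbar)^2)
n = 4, xbar = 33/4 = 8.25, ybar = 65/4 = 16.25
Sxy = sum((xi-xbar)(yi-ybar)) = -4.25
Sxx = sum((xi-xbar)^2) = 8.75
b = Sxy / Sxx = -17/35 ≈ -0.485714
a = 16.25 - (-0.485714) * 8.25 = 709/35 ≈ 20.257143

20.2571


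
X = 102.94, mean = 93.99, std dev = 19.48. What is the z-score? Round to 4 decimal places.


z = (X - mu) / sigma
X - mu = 102.94 - 93.99 = 8.95
z = 8.95 / 19.48 = 895/1948 ≈ 0.459446

0.4594


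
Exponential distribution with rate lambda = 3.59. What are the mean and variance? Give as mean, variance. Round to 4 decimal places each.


mean = 1/lam, var = 1/lam^2
mean = 1 / 3.59 = 100/359 ≈ 0.278552
lam^2 = 3.59^2 = 12.8881
var = 1 / 12.8881 ≈ 0.077591

0.2786, 0.0776


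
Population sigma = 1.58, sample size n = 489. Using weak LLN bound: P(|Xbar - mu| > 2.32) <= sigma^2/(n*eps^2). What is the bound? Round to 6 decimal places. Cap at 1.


bound = min(1, sigma^2/(n*eps^2))
sigma^2 = 1.58^2 = 2.4964
n*eps^2 = 489 * 2.32^2 = 489 * 5.3824 = 2631.9936
sigma^2/(n*eps^2) = 2.4964 / 2631.9936 ≈ 0.00094848

0.000948


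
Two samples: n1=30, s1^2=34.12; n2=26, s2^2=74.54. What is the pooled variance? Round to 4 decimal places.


sp^2 = ((n1-1)*s1^2 + (n2-1)*s2^2)/(n1+n2-2)
(n1-1)*s1^2 = 29 * 34.12 = 989.48
(n2-1)*s2^2 = 25 * 74.54 = 1863.5
numerator = 989.48 + 1863.5 = 2852.98
n1+n2-2 = 54
sp^2 = 2852.98 / 54 = 142649/2700 ≈ 52.832963

52.8330


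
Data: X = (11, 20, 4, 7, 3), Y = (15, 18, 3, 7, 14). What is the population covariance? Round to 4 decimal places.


Cov = (1/n)*sum((xi-xbar)(yi-ybar))
n = 5, xbar = 45/5 = 9, ybar = 57/5 = 11.4
sum((xi-xbar)(yi-ybar)) = 115
Cov = 115 / 5 = 23

23.0000


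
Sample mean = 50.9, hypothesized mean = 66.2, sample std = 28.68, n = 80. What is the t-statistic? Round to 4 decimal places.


t = (xbar - mu0) / (s/sqrt(n))
xbar - mu0 = 50.9 - 66.2 = -15.3
sqrt(80) ≈ 8.94427191
s/sqrt(n) = 28.68 / 8.94427191 ≈ 3.20652148
t = -15.3 / 3.20652148 ≈ -4.771526

-4.7715


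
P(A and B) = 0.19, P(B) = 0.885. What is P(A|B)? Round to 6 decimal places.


P(A|B) = P(A and B) / P(B) = 0.19 / 0.885 = 38/177 ≈ 0.21468927

0.214689


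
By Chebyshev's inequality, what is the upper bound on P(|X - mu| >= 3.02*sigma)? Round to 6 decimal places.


P <= 1/k^2
k^2 = 3.02^2 = 9.1204
1/k^2 = 1 / 9.1204 ≈ 0.10964431

0.109644


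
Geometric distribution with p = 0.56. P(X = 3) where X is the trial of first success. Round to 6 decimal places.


P = (1-p)^(k-1) * p
(1-p)^(k-1) = 0.44^2 = 0.1936
P = 0.1936 * 0.56 = 0.108416

0.108416


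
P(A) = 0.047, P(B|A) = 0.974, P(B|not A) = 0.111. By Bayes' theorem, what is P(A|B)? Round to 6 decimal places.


P(A|B) = P(B|A)*P(A) / P(B), P(B) = P(B|A)*P(A) + P(B|not A)*P(not A)
P(B|A)*P(A) = 0.974 * 0.047 = 0.045778
P(B|not A)*P(not A) = 0.111 * 0.953 = 0.105783
P(B) = 0.045778 + 0.105783 = 0.151561
P(A|B) = 0.045778 / 0.151561 ≈ 0.30204340

0.302043


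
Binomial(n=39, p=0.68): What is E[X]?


E[X] = n*p = 39 * 0.68 = 26.52

26.52


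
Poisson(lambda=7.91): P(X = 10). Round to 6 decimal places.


P = e^(-lam) * lam^k / k!
e^(-7.91) ≈ 0.0003670546
lam^k = 7.91^10 ≈ 958881268.715560
k! = 10! = 3628800
P = 0.0003670546 * 958881268.715560 / 3628800 ≈ 0.096991

0.096991


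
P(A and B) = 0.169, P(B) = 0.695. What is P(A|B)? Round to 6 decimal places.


P(A|B) = P(A and B) / P(B) = 0.169 / 0.695 = 169/695 ≈ 0.24316547

0.243165


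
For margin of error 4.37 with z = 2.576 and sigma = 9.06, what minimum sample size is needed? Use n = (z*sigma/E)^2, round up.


z*sigma/E = 2.576 * 9.06 / 4.37 = 12684/2375 ≈ 5.340632
(z*sigma/E)^2 ≈ 28.522346
round up: n = 29

29


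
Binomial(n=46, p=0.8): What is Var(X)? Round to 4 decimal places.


Var = n*p*(1-p) = 46 * 0.8 * 0.2 = 7.36

7.3600


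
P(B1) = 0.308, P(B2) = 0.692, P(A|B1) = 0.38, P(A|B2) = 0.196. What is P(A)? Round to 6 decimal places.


P(A) = P(A|B1)*P(B1) + P(A|B2)*P(B2)
P(A|B1)*P(B1) = 0.38 * 0.308 = 0.11704
P(A|B2)*P(B2) = 0.196 * 0.692 = 0.135632
P(A) = 0.11704 + 0.135632 = 0.252672

0.252672


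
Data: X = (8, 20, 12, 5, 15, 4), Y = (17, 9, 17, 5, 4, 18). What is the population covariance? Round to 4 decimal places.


Cov = (1/n)*sum((xi-xbar)(yi-ybar))
n = 6, xbar = 64/6 = 32/3 ≈ 10.666667, ybar = 70/6 = 35/3 ≈ 11.666667
sum((xi-xbar)(yi-ybar)) = -209/3 ≈ -69.666667
Cov = -69.666667 / 6 = -209/18 ≈ -11.611111

-11.6111


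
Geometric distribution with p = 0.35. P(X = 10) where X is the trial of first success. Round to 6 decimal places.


P = (1-p)^(k-1) * p
(1-p)^(k-1) = 0.65^9 ≈ 0.02071191
P = 0.02071191 * 0.35 ≈ 0.007249169

0.007249


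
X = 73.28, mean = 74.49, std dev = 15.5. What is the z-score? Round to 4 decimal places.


z = (X - mu) / sigma
X - mu = 73.28 - 74.49 = -1.21
z = -1.21 / 15.5 = -121/1550 ≈ -0.078065

-0.0781


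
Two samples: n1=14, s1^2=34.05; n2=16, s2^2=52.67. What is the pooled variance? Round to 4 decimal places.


sp^2 = ((n1-1)*s1^2 + (n2-1)*s2^2)/(n1+n2-2)
(n1-1)*s1^2 = 13 * 34.05 = 442.65
(n2-1)*s2^2 = 15 * 52.67 = 790.05
numerator = 442.65 + 790.05 = 1232.7
n1+n2-2 = 28
sp^2 = 1232.7 / 28 = 44.025

44.0250


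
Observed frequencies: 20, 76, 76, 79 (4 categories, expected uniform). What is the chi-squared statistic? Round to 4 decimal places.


chi2 = sum((O-E)^2/E), E = total/4
total = 251, E = 251/4 = 62.75
(20 - 62.75)^2 / 62.75 = 1827.5625 / 62.75 = 29241/1004 ≈ 29.124502
(76 - 62.75)^2 / 62.75 = 175.5625 / 62.75 = 2809/1004 ≈ 2.797809
(76 - 62.75)^2 / 62.75 = 175.5625 / 62.75 = 2809/1004 ≈ 2.797809
(79 - 62.75)^2 / 62.75 = 264.0625 / 62.75 = 4225/1004 ≈ 4.208167
chi2 = 9771/251 ≈ 38.928287

38.9283


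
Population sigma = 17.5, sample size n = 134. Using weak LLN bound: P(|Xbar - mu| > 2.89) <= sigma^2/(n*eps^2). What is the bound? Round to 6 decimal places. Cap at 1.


bound = min(1, sigma^2/(n*eps^2))
sigma^2 = 17.5^2 = 306.25
n*eps^2 = 134 * 2.89^2 = 134 * 8.3521 = 1119.1814
sigma^2/(n*eps^2) = 306.25 / 1119.1814 ≈ 0.27363750

0.273637


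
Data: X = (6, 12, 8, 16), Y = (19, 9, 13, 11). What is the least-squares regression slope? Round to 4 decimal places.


b = sum((xi-xbar)(yi-ybar)) / sum((xi-xbar)^2)
n = 4, xbar = 42/4 = 10.5, ybar = 52/4 = 13
Sxy = sum((xi-xbar)(yi-ybar)) = -44
Sxx = sum((xi-xbar)^2) = 59
b = Sxy / Sxx = -44/59 ≈ -0.745763

-0.7458


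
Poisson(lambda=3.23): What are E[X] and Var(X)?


E[X] = Var(X) = lambda = 3.23

3.23, 3.23


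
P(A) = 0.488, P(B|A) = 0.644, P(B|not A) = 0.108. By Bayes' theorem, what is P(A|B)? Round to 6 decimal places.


P(A|B) = P(B|A)*P(A) / P(B), P(B) = P(B|A)*P(A) + P(B|not A)*P(not A)
P(B|A)*P(A) = 0.644 * 0.488 = 0.314272
P(B|not A)*P(not A) = 0.108 * 0.512 = 0.055296
P(B) = 0.314272 + 0.055296 = 0.369568
P(A|B) = 0.314272 / 0.369568 ≈ 0.85037666

0.850377


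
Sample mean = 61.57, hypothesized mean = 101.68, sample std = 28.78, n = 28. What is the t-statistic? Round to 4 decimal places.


t = (xbar - mu0) / (s/sqrt(n))
xbar - mu0 = 61.57 - 101.68 = -40.11
sqrt(28) ≈ 5.29150262
s/sqrt(n) = 28.78 / 5.29150262 ≈ 5.43890877
t = -40.11 / 5.43890877 ≈ -7.374641

-7.3746


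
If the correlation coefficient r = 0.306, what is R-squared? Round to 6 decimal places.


R^2 = r^2 = (0.306)^2 = 0.093636

0.093636
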